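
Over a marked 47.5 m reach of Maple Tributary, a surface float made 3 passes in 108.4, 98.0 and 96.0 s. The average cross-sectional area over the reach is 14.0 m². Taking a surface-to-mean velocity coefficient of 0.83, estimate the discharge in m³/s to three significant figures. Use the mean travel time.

5.48 m³/s

t̄ = (108.4 + 98.0 + 96.0) / 3 = 100.8 s
v_surface = L / t̄ = 47.5 / 100.8 = 0.4712 m/s
v_mean = 0.83 × 0.4712 = 0.3911 m/s
Q = A × v_mean = 14.0 × 0.3911 = 5.476 m³/s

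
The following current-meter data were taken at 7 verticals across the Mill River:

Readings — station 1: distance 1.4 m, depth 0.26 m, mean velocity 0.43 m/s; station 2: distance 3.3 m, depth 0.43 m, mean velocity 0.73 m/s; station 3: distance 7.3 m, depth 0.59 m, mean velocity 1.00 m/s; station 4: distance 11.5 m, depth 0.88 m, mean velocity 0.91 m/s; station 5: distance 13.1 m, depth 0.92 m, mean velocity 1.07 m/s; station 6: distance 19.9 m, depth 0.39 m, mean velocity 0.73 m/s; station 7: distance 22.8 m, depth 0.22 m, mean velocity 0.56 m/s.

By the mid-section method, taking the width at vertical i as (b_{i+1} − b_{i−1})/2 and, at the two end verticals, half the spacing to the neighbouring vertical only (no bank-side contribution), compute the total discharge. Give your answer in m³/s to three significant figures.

w_1 = (3.3 − 1.4)/2 = 0.95 m; q_1 = 0.43 × 0.26 × 0.95 = 0.1062 m³/s
w_2 = (7.3 − 1.4)/2 = 2.95 m; q_2 = 0.73 × 0.43 × 2.95 = 0.9260 m³/s
w_3 = (11.5 − 3.3)/2 = 4.1 m; q_3 = 1.00 × 0.59 × 4.1 = 2.419 m³/s
w_4 = (13.1 − 7.3)/2 = 2.9 m; q_4 = 0.91 × 0.88 × 2.9 = 2.322 m³/s
w_5 = (19.9 − 11.5)/2 = 4.2 m; q_5 = 1.07 × 0.92 × 4.2 = 4.134 m³/s
w_6 = (22.8 − 13.1)/2 = 4.85 m; q_6 = 0.73 × 0.39 × 4.85 = 1.381 m³/s
w_7 = (22.8 − 19.9)/2 = 1.45 m; q_7 = 0.56 × 0.22 × 1.45 = 0.1786 m³/s
Q = Σ qᵢ = 11.47 m³/s

11.5 m³/s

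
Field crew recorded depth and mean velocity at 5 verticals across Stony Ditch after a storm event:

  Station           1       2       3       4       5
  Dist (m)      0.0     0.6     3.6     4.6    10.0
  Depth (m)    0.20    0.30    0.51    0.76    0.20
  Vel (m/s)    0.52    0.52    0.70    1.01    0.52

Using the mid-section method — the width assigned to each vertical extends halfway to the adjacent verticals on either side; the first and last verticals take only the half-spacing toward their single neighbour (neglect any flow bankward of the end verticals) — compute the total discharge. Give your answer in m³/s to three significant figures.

3.76 m³/s

w_1 = (0.6 − 0.0)/2 = 0.3 m; q_1 = 0.52 × 0.20 × 0.3 = 0.03120 m³/s
w_2 = (3.6 − 0.0)/2 = 1.8 m; q_2 = 0.52 × 0.30 × 1.8 = 0.2808 m³/s
w_3 = (4.6 − 0.6)/2 = 2 m; q_3 = 0.70 × 0.51 × 2 = 0.7140 m³/s
w_4 = (10.0 − 3.6)/2 = 3.2 m; q_4 = 1.01 × 0.76 × 3.2 = 2.456 m³/s
w_5 = (10.0 − 4.6)/2 = 2.7 m; q_5 = 0.52 × 0.20 × 2.7 = 0.2808 m³/s
Q = Σ qᵢ = 3.763 m³/s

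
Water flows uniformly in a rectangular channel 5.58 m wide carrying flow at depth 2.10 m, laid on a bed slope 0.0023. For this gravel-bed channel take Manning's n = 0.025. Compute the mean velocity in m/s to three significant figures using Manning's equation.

A = b·y = 5.58 × 2.10 = 11.72 m²
P = b + 2y = 5.58 + 2×2.10 = 9.780 m
R = A/P = 11.72/9.780 = 1.198 m
Q = (1/n)·A·R^(2/3)·S^(1/2) = (1/0.025) × 11.72 × 1.198^(2/3) × 0.0023^(1/2) = 25.36 m³/s
V = Q/A = 25.36/11.72 = 2.164 m/s

2.16 m/s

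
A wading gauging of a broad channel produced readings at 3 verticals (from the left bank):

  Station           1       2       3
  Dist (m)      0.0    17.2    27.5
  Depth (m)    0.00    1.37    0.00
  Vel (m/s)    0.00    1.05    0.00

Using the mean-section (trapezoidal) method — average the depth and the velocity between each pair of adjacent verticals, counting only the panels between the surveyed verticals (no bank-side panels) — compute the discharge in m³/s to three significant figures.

Panel 1-2: Δb = 17.2 m, d̄ = (0.00+1.37)/2 = 0.685, v̄ = (0.00+1.05)/2 = 0.525 → q = 17.2×0.685×0.525 = 6.186 m³/s
Panel 2-3: Δb = 10.3 m, d̄ = (1.37+0.00)/2 = 0.685, v̄ = (1.05+0.00)/2 = 0.525 → q = 10.3×0.685×0.525 = 3.704 m³/s
Q = Σ q = 9.890 m³/s

9.89 m³/s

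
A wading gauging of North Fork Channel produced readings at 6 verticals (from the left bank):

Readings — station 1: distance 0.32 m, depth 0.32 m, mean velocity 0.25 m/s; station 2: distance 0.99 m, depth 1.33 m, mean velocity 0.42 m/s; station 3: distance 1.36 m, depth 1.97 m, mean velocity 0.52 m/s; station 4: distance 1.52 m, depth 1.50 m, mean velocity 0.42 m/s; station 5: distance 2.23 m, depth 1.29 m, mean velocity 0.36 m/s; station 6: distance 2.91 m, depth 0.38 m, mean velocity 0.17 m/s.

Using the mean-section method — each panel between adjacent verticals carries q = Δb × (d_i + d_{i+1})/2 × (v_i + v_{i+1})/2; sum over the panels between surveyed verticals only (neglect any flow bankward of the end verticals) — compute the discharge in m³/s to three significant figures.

Panel 1-2: Δb = 0.67 m, d̄ = (0.32+1.33)/2 = 0.825, v̄ = (0.25+0.42)/2 = 0.335 → q = 0.67×0.825×0.335 = 0.1852 m³/s
Panel 2-3: Δb = 0.37 m, d̄ = (1.33+1.97)/2 = 1.65, v̄ = (0.42+0.52)/2 = 0.47 → q = 0.37×1.65×0.47 = 0.2869 m³/s
Panel 3-4: Δb = 0.16 m, d̄ = (1.97+1.50)/2 = 1.735, v̄ = (0.52+0.42)/2 = 0.47 → q = 0.16×1.735×0.47 = 0.1305 m³/s
Panel 4-5: Δb = 0.71 m, d̄ = (1.50+1.29)/2 = 1.395, v̄ = (0.42+0.36)/2 = 0.39 → q = 0.71×1.395×0.39 = 0.3863 m³/s
Panel 5-6: Δb = 0.68 m, d̄ = (1.29+0.38)/2 = 0.835, v̄ = (0.36+0.17)/2 = 0.265 → q = 0.68×0.835×0.265 = 0.1505 m³/s
Q = Σ q = 1.139 m³/s

1.14 m³/s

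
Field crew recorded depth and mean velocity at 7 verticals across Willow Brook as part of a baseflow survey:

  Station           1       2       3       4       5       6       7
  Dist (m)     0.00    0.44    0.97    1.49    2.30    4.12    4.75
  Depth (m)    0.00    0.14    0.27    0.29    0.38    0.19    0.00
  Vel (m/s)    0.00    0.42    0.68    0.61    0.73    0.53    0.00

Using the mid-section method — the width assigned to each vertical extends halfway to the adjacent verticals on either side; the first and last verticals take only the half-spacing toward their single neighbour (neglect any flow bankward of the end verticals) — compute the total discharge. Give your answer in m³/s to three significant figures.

w_2 = (0.97 − 0.00)/2 = 0.485 m; q_2 = 0.42 × 0.14 × 0.485 = 0.02852 m³/s
w_3 = (1.49 − 0.44)/2 = 0.525 m; q_3 = 0.68 × 0.27 × 0.525 = 0.09639 m³/s
w_4 = (2.30 − 0.97)/2 = 0.665 m; q_4 = 0.61 × 0.29 × 0.665 = 0.1176 m³/s
w_5 = (4.12 − 1.49)/2 = 1.315 m; q_5 = 0.73 × 0.38 × 1.315 = 0.3648 m³/s
w_6 = (4.75 − 2.30)/2 = 1.225 m; q_6 = 0.53 × 0.19 × 1.225 = 0.1234 m³/s
Stations 1, 7 contribute zero (depth or velocity is 0).
Q = Σ qᵢ = 0.7307 m³/s

0.731 m³/s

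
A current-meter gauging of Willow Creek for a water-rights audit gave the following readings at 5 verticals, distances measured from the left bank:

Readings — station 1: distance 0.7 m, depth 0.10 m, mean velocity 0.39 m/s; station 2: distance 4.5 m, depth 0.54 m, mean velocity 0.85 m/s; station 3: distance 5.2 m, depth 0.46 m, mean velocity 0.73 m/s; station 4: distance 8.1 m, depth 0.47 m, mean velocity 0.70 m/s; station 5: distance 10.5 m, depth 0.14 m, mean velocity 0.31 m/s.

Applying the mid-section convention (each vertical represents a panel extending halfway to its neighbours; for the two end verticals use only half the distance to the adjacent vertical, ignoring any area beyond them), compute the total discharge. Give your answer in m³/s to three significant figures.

2.64 m³/s

w_1 = (4.5 − 0.7)/2 = 1.9 m; q_1 = 0.39 × 0.10 × 1.9 = 0.07410 m³/s
w_2 = (5.2 − 0.7)/2 = 2.25 m; q_2 = 0.85 × 0.54 × 2.25 = 1.033 m³/s
w_3 = (8.1 − 4.5)/2 = 1.8 m; q_3 = 0.73 × 0.46 × 1.8 = 0.6044 m³/s
w_4 = (10.5 − 5.2)/2 = 2.65 m; q_4 = 0.70 × 0.47 × 2.65 = 0.8719 m³/s
w_5 = (10.5 − 8.1)/2 = 1.2 m; q_5 = 0.31 × 0.14 × 1.2 = 0.05208 m³/s
Q = Σ qᵢ = 2.635 m³/s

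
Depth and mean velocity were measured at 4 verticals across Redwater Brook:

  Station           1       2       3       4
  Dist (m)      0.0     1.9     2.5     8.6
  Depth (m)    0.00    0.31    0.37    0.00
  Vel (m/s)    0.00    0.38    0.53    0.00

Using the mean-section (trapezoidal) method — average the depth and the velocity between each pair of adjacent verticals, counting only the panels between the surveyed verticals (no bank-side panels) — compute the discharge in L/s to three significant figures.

448 L/s

Panel 1-2: Δb = 1.9 m, d̄ = (0.00+0.31)/2 = 0.155, v̄ = (0.00+0.38)/2 = 0.19 → q = 1.9×0.155×0.19 = 0.05596 m³/s
Panel 2-3: Δb = 0.6 m, d̄ = (0.31+0.37)/2 = 0.34, v̄ = (0.38+0.53)/2 = 0.455 → q = 0.6×0.34×0.455 = 0.09282 m³/s
Panel 3-4: Δb = 6.1 m, d̄ = (0.37+0.00)/2 = 0.185, v̄ = (0.53+0.00)/2 = 0.265 → q = 6.1×0.185×0.265 = 0.2991 m³/s
Q = Σ q = 0.4478 m³/s
= 0.4478 × 1000 = 447.8 L/s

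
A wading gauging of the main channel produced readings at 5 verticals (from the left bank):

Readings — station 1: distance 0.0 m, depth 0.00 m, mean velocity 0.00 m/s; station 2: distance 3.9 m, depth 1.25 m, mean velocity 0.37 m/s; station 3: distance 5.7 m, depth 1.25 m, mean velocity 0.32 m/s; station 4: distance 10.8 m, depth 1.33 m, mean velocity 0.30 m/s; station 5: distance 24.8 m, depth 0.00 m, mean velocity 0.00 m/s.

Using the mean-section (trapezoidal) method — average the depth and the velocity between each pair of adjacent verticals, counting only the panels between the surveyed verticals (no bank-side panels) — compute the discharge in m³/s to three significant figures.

Panel 1-2: Δb = 3.9 m, d̄ = (0.00+1.25)/2 = 0.625, v̄ = (0.00+0.37)/2 = 0.185 → q = 3.9×0.625×0.185 = 0.4509 m³/s
Panel 2-3: Δb = 1.8 m, d̄ = (1.25+1.25)/2 = 1.25, v̄ = (0.37+0.32)/2 = 0.345 → q = 1.8×1.25×0.345 = 0.7763 m³/s
Panel 3-4: Δb = 5.1 m, d̄ = (1.25+1.33)/2 = 1.29, v̄ = (0.32+0.30)/2 = 0.31 → q = 5.1×1.29×0.31 = 2.039 m³/s
Panel 4-5: Δb = 14 m, d̄ = (1.33+0.00)/2 = 0.665, v̄ = (0.30+0.00)/2 = 0.15 → q = 14×0.665×0.15 = 1.397 m³/s
Q = Σ q = 4.663 m³/s

4.66 m³/s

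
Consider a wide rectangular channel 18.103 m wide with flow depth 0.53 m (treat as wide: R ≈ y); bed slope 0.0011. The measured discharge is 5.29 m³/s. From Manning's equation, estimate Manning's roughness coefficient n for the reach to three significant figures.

0.0394

A = b·y = 18.103 × 0.53 = 9.595 m²
Wide channel: R ≈ y = 0.53 m
n = (1/Q)·A·R^(2/3)·S^(1/2) = (1/5.29) × 9.595 × 0.6549 × 0.03317 = 0.03940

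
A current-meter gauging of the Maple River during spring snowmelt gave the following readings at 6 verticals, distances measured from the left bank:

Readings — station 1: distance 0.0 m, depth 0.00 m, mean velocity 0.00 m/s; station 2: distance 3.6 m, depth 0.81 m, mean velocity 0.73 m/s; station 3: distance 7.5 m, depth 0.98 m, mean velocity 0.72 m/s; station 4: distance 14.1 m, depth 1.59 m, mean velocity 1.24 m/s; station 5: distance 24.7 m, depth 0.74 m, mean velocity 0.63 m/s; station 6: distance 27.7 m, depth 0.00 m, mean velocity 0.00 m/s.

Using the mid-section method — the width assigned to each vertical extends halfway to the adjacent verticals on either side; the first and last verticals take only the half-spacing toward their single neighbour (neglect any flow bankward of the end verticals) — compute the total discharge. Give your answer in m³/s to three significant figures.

w_2 = (7.5 − 0.0)/2 = 3.75 m; q_2 = 0.73 × 0.81 × 3.75 = 2.217 m³/s
w_3 = (14.1 − 3.6)/2 = 5.25 m; q_3 = 0.72 × 0.98 × 5.25 = 3.704 m³/s
w_4 = (24.7 − 7.5)/2 = 8.6 m; q_4 = 1.24 × 1.59 × 8.6 = 16.96 m³/s
w_5 = (27.7 − 14.1)/2 = 6.8 m; q_5 = 0.63 × 0.74 × 6.8 = 3.170 m³/s
Stations 1, 6 contribute zero (depth or velocity is 0).
Q = Σ qᵢ = 26.05 m³/s

26.0 m³/s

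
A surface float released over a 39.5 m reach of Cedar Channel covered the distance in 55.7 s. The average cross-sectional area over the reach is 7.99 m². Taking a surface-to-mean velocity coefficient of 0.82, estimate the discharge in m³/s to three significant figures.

v_surface = L / t̄ = 39.5 / 55.7 = 0.7092 m/s
v_mean = 0.82 × 0.7092 = 0.5815 m/s
Q = A × v_mean = 7.99 × 0.5815 = 4.646 m³/s

4.65 m³/s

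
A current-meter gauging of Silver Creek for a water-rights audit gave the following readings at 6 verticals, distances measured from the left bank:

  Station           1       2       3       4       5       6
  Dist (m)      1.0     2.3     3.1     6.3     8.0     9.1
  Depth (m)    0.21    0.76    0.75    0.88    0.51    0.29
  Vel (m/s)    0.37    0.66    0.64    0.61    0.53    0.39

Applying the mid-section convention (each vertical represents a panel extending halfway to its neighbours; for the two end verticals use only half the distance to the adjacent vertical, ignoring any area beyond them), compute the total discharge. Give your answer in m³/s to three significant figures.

w_1 = (2.3 − 1.0)/2 = 0.65 m; q_1 = 0.37 × 0.21 × 0.65 = 0.05051 m³/s
w_2 = (3.1 − 1.0)/2 = 1.05 m; q_2 = 0.66 × 0.76 × 1.05 = 0.5267 m³/s
w_3 = (6.3 − 2.3)/2 = 2 m; q_3 = 0.64 × 0.75 × 2 = 0.9600 m³/s
w_4 = (8.0 − 3.1)/2 = 2.45 m; q_4 = 0.61 × 0.88 × 2.45 = 1.315 m³/s
w_5 = (9.1 − 6.3)/2 = 1.4 m; q_5 = 0.53 × 0.51 × 1.4 = 0.3784 m³/s
w_6 = (9.1 − 8.0)/2 = 0.55 m; q_6 = 0.39 × 0.29 × 0.55 = 0.06221 m³/s
Q = Σ qᵢ = 3.293 m³/s

3.29 m³/s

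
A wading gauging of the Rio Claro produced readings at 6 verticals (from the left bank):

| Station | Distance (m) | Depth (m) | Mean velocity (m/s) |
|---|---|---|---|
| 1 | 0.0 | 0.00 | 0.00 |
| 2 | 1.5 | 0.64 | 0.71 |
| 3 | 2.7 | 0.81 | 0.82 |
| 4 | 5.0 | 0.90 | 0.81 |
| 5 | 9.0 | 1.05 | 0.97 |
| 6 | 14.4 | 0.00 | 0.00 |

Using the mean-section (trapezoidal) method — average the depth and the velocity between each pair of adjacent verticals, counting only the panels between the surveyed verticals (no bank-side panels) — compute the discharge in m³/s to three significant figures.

7.28 m³/s

Panel 1-2: Δb = 1.5 m, d̄ = (0.00+0.64)/2 = 0.32, v̄ = (0.00+0.71)/2 = 0.355 → q = 1.5×0.32×0.355 = 0.1704 m³/s
Panel 2-3: Δb = 1.2 m, d̄ = (0.64+0.81)/2 = 0.725, v̄ = (0.71+0.82)/2 = 0.765 → q = 1.2×0.725×0.765 = 0.6656 m³/s
Panel 3-4: Δb = 2.3 m, d̄ = (0.81+0.90)/2 = 0.855, v̄ = (0.82+0.81)/2 = 0.815 → q = 2.3×0.855×0.815 = 1.603 m³/s
Panel 4-5: Δb = 4 m, d̄ = (0.90+1.05)/2 = 0.975, v̄ = (0.81+0.97)/2 = 0.89 → q = 4×0.975×0.89 = 3.471 m³/s
Panel 5-6: Δb = 5.4 m, d̄ = (1.05+0.00)/2 = 0.525, v̄ = (0.97+0.00)/2 = 0.485 → q = 5.4×0.525×0.485 = 1.375 m³/s
Q = Σ q = 7.285 m³/s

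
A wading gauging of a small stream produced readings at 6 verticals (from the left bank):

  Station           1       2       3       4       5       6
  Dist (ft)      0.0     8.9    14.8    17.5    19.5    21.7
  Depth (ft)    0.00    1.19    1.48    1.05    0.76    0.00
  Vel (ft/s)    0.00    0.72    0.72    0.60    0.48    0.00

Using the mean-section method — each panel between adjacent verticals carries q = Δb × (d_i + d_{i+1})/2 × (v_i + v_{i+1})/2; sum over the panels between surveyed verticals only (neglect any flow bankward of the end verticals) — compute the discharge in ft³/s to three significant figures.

11.0 ft³/s

Panel 1-2: Δb = 8.9 ft, d̄ = (0.00+1.19)/2 = 0.595, v̄ = (0.00+0.72)/2 = 0.36 → q = 8.9×0.595×0.36 = 1.906 ft³/s
Panel 2-3: Δb = 5.9 ft, d̄ = (1.19+1.48)/2 = 1.335, v̄ = (0.72+0.72)/2 = 0.72 → q = 5.9×1.335×0.72 = 5.671 ft³/s
Panel 3-4: Δb = 2.7 ft, d̄ = (1.48+1.05)/2 = 1.265, v̄ = (0.72+0.60)/2 = 0.66 → q = 2.7×1.265×0.66 = 2.254 ft³/s
Panel 4-5: Δb = 2 ft, d̄ = (1.05+0.76)/2 = 0.905, v̄ = (0.60+0.48)/2 = 0.54 → q = 2×0.905×0.54 = 0.9774 ft³/s
Panel 5-6: Δb = 2.2 ft, d̄ = (0.76+0.00)/2 = 0.38, v̄ = (0.48+0.00)/2 = 0.24 → q = 2.2×0.38×0.24 = 0.2006 ft³/s
Q = Σ q = 11.01 ft³/s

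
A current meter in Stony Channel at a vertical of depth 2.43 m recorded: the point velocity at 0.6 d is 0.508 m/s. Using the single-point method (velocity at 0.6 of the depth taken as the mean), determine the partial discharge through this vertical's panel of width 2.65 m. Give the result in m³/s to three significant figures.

3.27 m³/s

v̄ = v₀.₆ = 0.508 m/s
q = v̄ × d × w = 0.5080 × 2.43 × 2.65 = 3.271 m³/s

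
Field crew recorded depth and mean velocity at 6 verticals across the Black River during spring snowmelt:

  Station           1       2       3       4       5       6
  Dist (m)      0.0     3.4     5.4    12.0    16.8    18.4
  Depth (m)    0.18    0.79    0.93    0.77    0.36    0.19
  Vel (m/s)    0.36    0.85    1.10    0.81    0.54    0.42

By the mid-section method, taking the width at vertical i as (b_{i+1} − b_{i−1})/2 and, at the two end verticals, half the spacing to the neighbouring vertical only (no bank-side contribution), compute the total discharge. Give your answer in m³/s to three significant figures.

10.6 m³/s

w_1 = (3.4 − 0.0)/2 = 1.7 m; q_1 = 0.36 × 0.18 × 1.7 = 0.1102 m³/s
w_2 = (5.4 − 0.0)/2 = 2.7 m; q_2 = 0.85 × 0.79 × 2.7 = 1.813 m³/s
w_3 = (12.0 − 3.4)/2 = 4.3 m; q_3 = 1.10 × 0.93 × 4.3 = 4.399 m³/s
w_4 = (16.8 − 5.4)/2 = 5.7 m; q_4 = 0.81 × 0.77 × 5.7 = 3.555 m³/s
w_5 = (18.4 − 12.0)/2 = 3.2 m; q_5 = 0.54 × 0.36 × 3.2 = 0.6221 m³/s
w_6 = (18.4 − 16.8)/2 = 0.8 m; q_6 = 0.42 × 0.19 × 0.8 = 0.06384 m³/s
Q = Σ qᵢ = 10.56 m³/s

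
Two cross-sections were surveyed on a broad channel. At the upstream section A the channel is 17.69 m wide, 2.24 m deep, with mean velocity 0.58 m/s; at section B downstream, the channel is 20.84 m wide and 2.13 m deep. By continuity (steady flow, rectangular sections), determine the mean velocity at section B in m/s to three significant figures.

Q = A₁V₁ = (17.69×2.24) × 0.58 = 22.98 m³/s
A₂ = 20.84 × 2.13 = 44.39 m²
V₂ = Q/A₂ = 22.98/44.39 = 0.5178 m/s

0.518 m/s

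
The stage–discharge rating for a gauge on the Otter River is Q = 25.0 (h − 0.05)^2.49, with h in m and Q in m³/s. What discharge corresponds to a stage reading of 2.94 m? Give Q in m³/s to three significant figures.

Q = 25.0 × (2.94 − 0.05)^2.49 = 25.0 × 2.89^2.49 = 351.2 m³/s

351 m³/s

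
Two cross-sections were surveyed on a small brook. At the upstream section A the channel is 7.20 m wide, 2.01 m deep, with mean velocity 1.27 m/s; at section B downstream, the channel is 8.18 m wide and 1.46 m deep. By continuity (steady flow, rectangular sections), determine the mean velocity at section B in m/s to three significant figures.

Q = A₁V₁ = (7.20×2.01) × 1.27 = 18.38 m³/s
A₂ = 8.18 × 1.46 = 11.94 m²
V₂ = Q/A₂ = 18.38/11.94 = 1.539 m/s

1.54 m/s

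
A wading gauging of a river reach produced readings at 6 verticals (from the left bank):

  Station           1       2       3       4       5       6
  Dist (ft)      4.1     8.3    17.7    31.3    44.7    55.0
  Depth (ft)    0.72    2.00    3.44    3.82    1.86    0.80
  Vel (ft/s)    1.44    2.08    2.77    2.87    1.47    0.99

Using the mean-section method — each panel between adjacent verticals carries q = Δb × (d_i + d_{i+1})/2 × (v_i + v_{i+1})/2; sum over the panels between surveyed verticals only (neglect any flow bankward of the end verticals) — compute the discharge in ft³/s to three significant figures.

311 ft³/s

Panel 1-2: Δb = 4.2 ft, d̄ = (0.72+2.00)/2 = 1.36, v̄ = (1.44+2.08)/2 = 1.76 → q = 4.2×1.36×1.76 = 10.05 ft³/s
Panel 2-3: Δb = 9.4 ft, d̄ = (2.00+3.44)/2 = 2.72, v̄ = (2.08+2.77)/2 = 2.425 → q = 9.4×2.72×2.425 = 62.00 ft³/s
Panel 3-4: Δb = 13.6 ft, d̄ = (3.44+3.82)/2 = 3.63, v̄ = (2.77+2.87)/2 = 2.82 → q = 13.6×3.63×2.82 = 139.2 ft³/s
Panel 4-5: Δb = 13.4 ft, d̄ = (3.82+1.86)/2 = 2.84, v̄ = (2.87+1.47)/2 = 2.17 → q = 13.4×2.84×2.17 = 82.58 ft³/s
Panel 5-6: Δb = 10.3 ft, d̄ = (1.86+0.80)/2 = 1.33, v̄ = (1.47+0.99)/2 = 1.23 → q = 10.3×1.33×1.23 = 16.85 ft³/s
Q = Σ q = 310.7 ft³/s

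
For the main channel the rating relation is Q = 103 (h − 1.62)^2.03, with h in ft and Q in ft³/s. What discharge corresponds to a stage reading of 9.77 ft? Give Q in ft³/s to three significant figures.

7290 ft³/s

Q = 103 × (9.77 − 1.62)^2.03 = 103 × 8.15^2.03 = 7286 ft³/s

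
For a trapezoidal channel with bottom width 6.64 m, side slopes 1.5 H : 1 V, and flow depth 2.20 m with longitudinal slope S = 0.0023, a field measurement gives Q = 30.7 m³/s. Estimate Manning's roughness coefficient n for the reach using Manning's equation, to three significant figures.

A = (b + z·y)·y = (6.64 + 1.5×2.20)×2.20 = 21.87 m²
P = b + 2y√(1+z²) = 6.64 + 2×2.20×√(1+1.5²) = 14.57 m
R = A/P = 21.87/14.57 = 1.501 m
n = (1/Q)·A·R^(2/3)·S^(1/2) = (1/30.7) × 21.87 × 1.311 × 0.04796 = 0.04478

0.0448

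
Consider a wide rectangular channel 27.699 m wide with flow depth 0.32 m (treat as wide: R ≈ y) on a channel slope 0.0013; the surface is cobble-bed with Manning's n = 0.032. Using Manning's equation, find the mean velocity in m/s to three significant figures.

0.527 m/s

A = b·y = 27.699 × 0.32 = 8.864 m²
Wide channel: R ≈ y = 0.32 m
Q = (1/n)·A·R^(2/3)·S^(1/2) = (1/0.032) × 8.864 × 0.3200^(2/3) × 0.0013^(1/2) = 4.672 m³/s
V = Q/A = 4.672/8.864 = 0.5271 m/s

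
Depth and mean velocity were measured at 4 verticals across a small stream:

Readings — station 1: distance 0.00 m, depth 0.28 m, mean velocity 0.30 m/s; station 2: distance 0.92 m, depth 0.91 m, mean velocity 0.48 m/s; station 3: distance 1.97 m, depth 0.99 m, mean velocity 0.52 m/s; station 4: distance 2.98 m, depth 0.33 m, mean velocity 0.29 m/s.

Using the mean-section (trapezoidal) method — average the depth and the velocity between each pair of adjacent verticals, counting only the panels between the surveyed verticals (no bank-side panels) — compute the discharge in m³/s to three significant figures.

Panel 1-2: Δb = 0.92 m, d̄ = (0.28+0.91)/2 = 0.595, v̄ = (0.30+0.48)/2 = 0.39 → q = 0.92×0.595×0.39 = 0.2135 m³/s
Panel 2-3: Δb = 1.05 m, d̄ = (0.91+0.99)/2 = 0.95, v̄ = (0.48+0.52)/2 = 0.5 → q = 1.05×0.95×0.5 = 0.4988 m³/s
Panel 3-4: Δb = 1.01 m, d̄ = (0.99+0.33)/2 = 0.66, v̄ = (0.52+0.29)/2 = 0.405 → q = 1.01×0.66×0.405 = 0.2700 m³/s
Q = Σ q = 0.9822 m³/s

0.982 m³/s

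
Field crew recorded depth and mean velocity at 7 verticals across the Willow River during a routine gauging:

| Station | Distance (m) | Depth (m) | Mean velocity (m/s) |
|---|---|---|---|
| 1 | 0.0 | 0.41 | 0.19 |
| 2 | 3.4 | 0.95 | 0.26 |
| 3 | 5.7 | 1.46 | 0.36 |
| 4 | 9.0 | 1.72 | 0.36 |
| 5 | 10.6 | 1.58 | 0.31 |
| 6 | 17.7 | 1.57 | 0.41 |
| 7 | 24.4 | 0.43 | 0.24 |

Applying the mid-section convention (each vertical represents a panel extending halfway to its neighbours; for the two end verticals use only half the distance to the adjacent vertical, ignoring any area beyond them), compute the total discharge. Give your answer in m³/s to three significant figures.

w_1 = (3.4 − 0.0)/2 = 1.7 m; q_1 = 0.19 × 0.41 × 1.7 = 0.1324 m³/s
w_2 = (5.7 − 0.0)/2 = 2.85 m; q_2 = 0.26 × 0.95 × 2.85 = 0.7040 m³/s
w_3 = (9.0 − 3.4)/2 = 2.8 m; q_3 = 0.36 × 1.46 × 2.8 = 1.472 m³/s
w_4 = (10.6 − 5.7)/2 = 2.45 m; q_4 = 0.36 × 1.72 × 2.45 = 1.517 m³/s
w_5 = (17.7 − 9.0)/2 = 4.35 m; q_5 = 0.31 × 1.58 × 4.35 = 2.131 m³/s
w_6 = (24.4 − 10.6)/2 = 6.9 m; q_6 = 0.41 × 1.57 × 6.9 = 4.442 m³/s
w_7 = (24.4 − 17.7)/2 = 3.35 m; q_7 = 0.24 × 0.43 × 3.35 = 0.3457 m³/s
Q = Σ qᵢ = 10.74 m³/s

10.7 m³/s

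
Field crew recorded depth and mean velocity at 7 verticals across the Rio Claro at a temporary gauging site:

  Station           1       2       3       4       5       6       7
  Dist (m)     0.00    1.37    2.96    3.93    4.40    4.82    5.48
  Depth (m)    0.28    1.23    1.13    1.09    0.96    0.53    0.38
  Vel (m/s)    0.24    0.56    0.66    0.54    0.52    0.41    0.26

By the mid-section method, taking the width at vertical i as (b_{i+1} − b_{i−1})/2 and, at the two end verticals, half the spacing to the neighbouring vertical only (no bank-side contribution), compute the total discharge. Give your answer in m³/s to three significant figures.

w_1 = (1.37 − 0.00)/2 = 0.685 m; q_1 = 0.24 × 0.28 × 0.685 = 0.04603 m³/s
w_2 = (2.96 − 0.00)/2 = 1.48 m; q_2 = 0.56 × 1.23 × 1.48 = 1.019 m³/s
w_3 = (3.93 − 1.37)/2 = 1.28 m; q_3 = 0.66 × 1.13 × 1.28 = 0.9546 m³/s
w_4 = (4.40 − 2.96)/2 = 0.72 m; q_4 = 0.54 × 1.09 × 0.72 = 0.4238 m³/s
w_5 = (4.82 − 3.93)/2 = 0.445 m; q_5 = 0.52 × 0.96 × 0.445 = 0.2221 m³/s
w_6 = (5.48 − 4.40)/2 = 0.54 m; q_6 = 0.41 × 0.53 × 0.54 = 0.1173 m³/s
w_7 = (5.48 − 4.82)/2 = 0.33 m; q_7 = 0.26 × 0.38 × 0.33 = 0.03260 m³/s
Q = Σ qᵢ = 2.816 m³/s

2.82 m³/s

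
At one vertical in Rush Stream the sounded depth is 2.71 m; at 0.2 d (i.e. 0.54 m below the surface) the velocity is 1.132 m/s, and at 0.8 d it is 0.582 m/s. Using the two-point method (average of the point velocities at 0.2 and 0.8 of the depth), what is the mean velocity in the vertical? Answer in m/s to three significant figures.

0.857 m/s

v̄ = (1.132 + 0.582) / 2 = 0.8570 m/s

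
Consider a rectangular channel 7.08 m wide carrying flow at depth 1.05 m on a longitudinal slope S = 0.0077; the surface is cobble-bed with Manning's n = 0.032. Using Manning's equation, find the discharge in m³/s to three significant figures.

A = b·y = 7.08 × 1.05 = 7.434 m²
P = b + 2y = 7.08 + 2×1.05 = 9.180 m
R = A/P = 7.434/9.180 = 0.8098 m
Q = (1/n)·A·R^(2/3)·S^(1/2) = (1/0.032) × 7.434 × 0.8098^(2/3) × 0.0077^(1/2) = 17.71 m³/s

17.7 m³/s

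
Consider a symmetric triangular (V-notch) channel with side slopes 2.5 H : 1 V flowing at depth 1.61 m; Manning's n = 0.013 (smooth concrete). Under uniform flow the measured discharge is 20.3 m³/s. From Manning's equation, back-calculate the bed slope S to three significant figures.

0.00244

A = z·y² = 2.5×1.61² = 6.480 m²
P = 2y√(1+z²) = 2×1.61×√(1+2.5²) = 8.670 m
R = A/P = 6.480/8.670 = 0.7474 m
S = (Q·n / (1·A·R^(2/3)))² = (20.3×0.013 / (1×6.480×0.8236))² = 0.002445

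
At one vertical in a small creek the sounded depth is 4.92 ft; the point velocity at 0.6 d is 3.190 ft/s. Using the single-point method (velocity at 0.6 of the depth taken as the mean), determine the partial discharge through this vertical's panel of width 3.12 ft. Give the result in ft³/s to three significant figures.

49.0 ft³/s

v̄ = v₀.₆ = 3.190 ft/s
q = v̄ × d × w = 3.190 × 4.92 × 3.12 = 48.97 ft³/s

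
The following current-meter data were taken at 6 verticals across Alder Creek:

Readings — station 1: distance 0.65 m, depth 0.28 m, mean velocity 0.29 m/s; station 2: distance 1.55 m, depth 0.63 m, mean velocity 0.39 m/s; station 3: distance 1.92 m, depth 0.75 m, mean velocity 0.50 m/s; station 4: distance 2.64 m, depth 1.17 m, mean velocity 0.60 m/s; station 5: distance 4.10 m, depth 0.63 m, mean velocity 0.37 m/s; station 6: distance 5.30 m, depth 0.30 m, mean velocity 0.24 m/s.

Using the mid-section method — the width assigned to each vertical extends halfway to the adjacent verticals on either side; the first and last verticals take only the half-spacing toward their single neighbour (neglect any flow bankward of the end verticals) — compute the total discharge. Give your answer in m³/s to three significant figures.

1.52 m³/s

w_1 = (1.55 − 0.65)/2 = 0.45 m; q_1 = 0.29 × 0.28 × 0.45 = 0.03654 m³/s
w_2 = (1.92 − 0.65)/2 = 0.635 m; q_2 = 0.39 × 0.63 × 0.635 = 0.1560 m³/s
w_3 = (2.64 − 1.55)/2 = 0.545 m; q_3 = 0.50 × 0.75 × 0.545 = 0.2044 m³/s
w_4 = (4.10 − 1.92)/2 = 1.09 m; q_4 = 0.60 × 1.17 × 1.09 = 0.7652 m³/s
w_5 = (5.30 − 2.64)/2 = 1.33 m; q_5 = 0.37 × 0.63 × 1.33 = 0.3100 m³/s
w_6 = (5.30 − 4.10)/2 = 0.6 m; q_6 = 0.24 × 0.30 × 0.6 = 0.04320 m³/s
Q = Σ qᵢ = 1.515 m³/s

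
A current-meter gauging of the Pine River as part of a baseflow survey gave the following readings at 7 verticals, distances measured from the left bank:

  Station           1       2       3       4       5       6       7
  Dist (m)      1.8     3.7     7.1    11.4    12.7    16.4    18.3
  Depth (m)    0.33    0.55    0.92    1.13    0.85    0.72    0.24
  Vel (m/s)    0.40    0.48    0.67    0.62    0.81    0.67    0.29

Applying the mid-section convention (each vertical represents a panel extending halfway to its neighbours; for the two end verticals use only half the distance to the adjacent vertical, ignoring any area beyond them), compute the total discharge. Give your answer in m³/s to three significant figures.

8.30 m³/s

w_1 = (3.7 − 1.8)/2 = 0.95 m; q_1 = 0.40 × 0.33 × 0.95 = 0.1254 m³/s
w_2 = (7.1 − 1.8)/2 = 2.65 m; q_2 = 0.48 × 0.55 × 2.65 = 0.6996 m³/s
w_3 = (11.4 − 3.7)/2 = 3.85 m; q_3 = 0.67 × 0.92 × 3.85 = 2.373 m³/s
w_4 = (12.7 − 7.1)/2 = 2.8 m; q_4 = 0.62 × 1.13 × 2.8 = 1.962 m³/s
w_5 = (16.4 − 11.4)/2 = 2.5 m; q_5 = 0.81 × 0.85 × 2.5 = 1.721 m³/s
w_6 = (18.3 − 12.7)/2 = 2.8 m; q_6 = 0.67 × 0.72 × 2.8 = 1.351 m³/s
w_7 = (18.3 − 16.4)/2 = 0.95 m; q_7 = 0.29 × 0.24 × 0.95 = 0.06612 m³/s
Q = Σ qᵢ = 8.298 m³/s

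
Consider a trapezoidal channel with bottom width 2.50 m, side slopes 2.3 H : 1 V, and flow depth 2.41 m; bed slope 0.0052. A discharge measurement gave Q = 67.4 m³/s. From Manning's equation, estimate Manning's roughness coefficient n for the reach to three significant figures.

A = (b + z·y)·y = (2.50 + 2.3×2.41)×2.41 = 19.38 m²
P = b + 2y√(1+z²) = 2.50 + 2×2.41×√(1+2.3²) = 14.59 m
R = A/P = 19.38/14.59 = 1.329 m
n = (1/Q)·A·R^(2/3)·S^(1/2) = (1/67.4) × 19.38 × 1.209 × 0.07211 = 0.02506

0.0251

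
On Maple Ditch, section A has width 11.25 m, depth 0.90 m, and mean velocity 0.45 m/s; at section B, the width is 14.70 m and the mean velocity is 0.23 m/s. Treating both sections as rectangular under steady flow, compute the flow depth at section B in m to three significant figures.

Q = A₁V₁ = (11.25×0.90) × 0.45 = 4.556 m³/s
d₂ = Q/(b₂ V₂) = 4.556/(14.70×0.23) = 1.348 m

1.35 m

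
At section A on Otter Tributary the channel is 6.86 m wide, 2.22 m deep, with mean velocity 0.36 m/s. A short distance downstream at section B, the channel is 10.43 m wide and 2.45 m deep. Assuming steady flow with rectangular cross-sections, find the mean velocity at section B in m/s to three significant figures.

Q = A₁V₁ = (6.86×2.22) × 0.36 = 5.483 m³/s
A₂ = 10.43 × 2.45 = 25.55 m²
V₂ = Q/A₂ = 5.483/25.55 = 0.2146 m/s

0.215 m/s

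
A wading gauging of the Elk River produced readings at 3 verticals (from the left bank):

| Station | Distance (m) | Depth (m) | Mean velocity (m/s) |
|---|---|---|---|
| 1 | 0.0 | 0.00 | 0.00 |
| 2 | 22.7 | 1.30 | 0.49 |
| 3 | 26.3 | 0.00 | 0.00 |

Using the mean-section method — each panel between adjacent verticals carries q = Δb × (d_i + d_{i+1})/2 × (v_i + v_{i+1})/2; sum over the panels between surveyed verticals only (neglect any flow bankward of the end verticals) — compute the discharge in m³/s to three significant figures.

4.19 m³/s

Panel 1-2: Δb = 22.7 m, d̄ = (0.00+1.30)/2 = 0.65, v̄ = (0.00+0.49)/2 = 0.245 → q = 22.7×0.65×0.245 = 3.615 m³/s
Panel 2-3: Δb = 3.6 m, d̄ = (1.30+0.00)/2 = 0.65, v̄ = (0.49+0.00)/2 = 0.245 → q = 3.6×0.65×0.245 = 0.5733 m³/s
Q = Σ q = 4.188 m³/s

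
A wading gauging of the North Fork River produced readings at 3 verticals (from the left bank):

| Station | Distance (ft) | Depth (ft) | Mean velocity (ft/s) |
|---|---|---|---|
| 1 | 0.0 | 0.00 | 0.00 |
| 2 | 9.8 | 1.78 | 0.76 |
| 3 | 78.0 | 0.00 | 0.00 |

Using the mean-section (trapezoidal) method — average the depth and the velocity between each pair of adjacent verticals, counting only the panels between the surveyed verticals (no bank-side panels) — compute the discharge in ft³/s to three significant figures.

26.4 ft³/s

Panel 1-2: Δb = 9.8 ft, d̄ = (0.00+1.78)/2 = 0.89, v̄ = (0.00+0.76)/2 = 0.38 → q = 9.8×0.89×0.38 = 3.314 ft³/s
Panel 2-3: Δb = 68.2 ft, d̄ = (1.78+0.00)/2 = 0.89, v̄ = (0.76+0.00)/2 = 0.38 → q = 68.2×0.89×0.38 = 23.07 ft³/s
Q = Σ q = 26.38 ft³/s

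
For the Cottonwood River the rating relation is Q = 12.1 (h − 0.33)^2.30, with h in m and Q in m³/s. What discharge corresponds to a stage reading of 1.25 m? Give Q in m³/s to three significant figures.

Q = 12.1 × (1.25 − 0.33)^2.30 = 12.1 × 0.92^2.30 = 9.988 m³/s

9.99 m³/s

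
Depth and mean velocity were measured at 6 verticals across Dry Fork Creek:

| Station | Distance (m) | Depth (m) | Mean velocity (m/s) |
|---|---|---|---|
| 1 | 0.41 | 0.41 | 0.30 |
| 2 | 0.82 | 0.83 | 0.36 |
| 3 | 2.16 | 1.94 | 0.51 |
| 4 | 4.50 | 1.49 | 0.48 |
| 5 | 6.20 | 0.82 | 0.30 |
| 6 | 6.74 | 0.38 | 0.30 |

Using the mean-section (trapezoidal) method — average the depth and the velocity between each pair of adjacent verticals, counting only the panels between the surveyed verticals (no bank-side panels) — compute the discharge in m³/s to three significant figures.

Panel 1-2: Δb = 0.41 m, d̄ = (0.41+0.83)/2 = 0.62, v̄ = (0.30+0.36)/2 = 0.33 → q = 0.41×0.62×0.33 = 0.08389 m³/s
Panel 2-3: Δb = 1.34 m, d̄ = (0.83+1.94)/2 = 1.385, v̄ = (0.36+0.51)/2 = 0.435 → q = 1.34×1.385×0.435 = 0.8073 m³/s
Panel 3-4: Δb = 2.34 m, d̄ = (1.94+1.49)/2 = 1.715, v̄ = (0.51+0.48)/2 = 0.495 → q = 2.34×1.715×0.495 = 1.986 m³/s
Panel 4-5: Δb = 1.7 m, d̄ = (1.49+0.82)/2 = 1.155, v̄ = (0.48+0.30)/2 = 0.39 → q = 1.7×1.155×0.39 = 0.7658 m³/s
Panel 5-6: Δb = 0.54 m, d̄ = (0.82+0.38)/2 = 0.6, v̄ = (0.30+0.30)/2 = 0.3 → q = 0.54×0.6×0.3 = 0.09720 m³/s
Q = Σ q = 3.741 m³/s

3.74 m³/s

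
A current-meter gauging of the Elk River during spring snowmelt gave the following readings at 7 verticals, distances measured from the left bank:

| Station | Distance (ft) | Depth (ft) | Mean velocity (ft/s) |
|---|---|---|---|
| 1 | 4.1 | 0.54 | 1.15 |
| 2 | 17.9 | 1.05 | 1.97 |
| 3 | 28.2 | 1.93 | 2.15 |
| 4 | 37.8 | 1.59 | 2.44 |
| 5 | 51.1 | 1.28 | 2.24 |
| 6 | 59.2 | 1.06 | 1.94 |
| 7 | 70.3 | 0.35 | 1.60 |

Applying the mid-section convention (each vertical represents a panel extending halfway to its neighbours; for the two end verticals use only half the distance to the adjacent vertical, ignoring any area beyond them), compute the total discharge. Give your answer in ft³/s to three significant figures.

168 ft³/s

w_1 = (17.9 − 4.1)/2 = 6.9 ft; q_1 = 1.15 × 0.54 × 6.9 = 4.285 ft³/s
w_2 = (28.2 − 4.1)/2 = 12.05 ft; q_2 = 1.97 × 1.05 × 12.05 = 24.93 ft³/s
w_3 = (37.8 − 17.9)/2 = 9.95 ft; q_3 = 2.15 × 1.93 × 9.95 = 41.29 ft³/s
w_4 = (51.1 − 28.2)/2 = 11.45 ft; q_4 = 2.44 × 1.59 × 11.45 = 44.42 ft³/s
w_5 = (59.2 − 37.8)/2 = 10.7 ft; q_5 = 2.24 × 1.28 × 10.7 = 30.68 ft³/s
w_6 = (70.3 − 51.1)/2 = 9.6 ft; q_6 = 1.94 × 1.06 × 9.6 = 19.74 ft³/s
w_7 = (70.3 − 59.2)/2 = 5.55 ft; q_7 = 1.60 × 0.35 × 5.55 = 3.108 ft³/s
Q = Σ qᵢ = 168.4 ft³/s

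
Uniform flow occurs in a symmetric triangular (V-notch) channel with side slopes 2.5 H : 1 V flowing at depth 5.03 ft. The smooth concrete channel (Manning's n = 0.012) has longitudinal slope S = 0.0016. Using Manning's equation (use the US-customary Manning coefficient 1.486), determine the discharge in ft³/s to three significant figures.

A = z·y² = 2.5×5.03² = 63.25 ft²
P = 2y√(1+z²) = 2×5.03×√(1+2.5²) = 27.09 ft
R = A/P = 63.25/27.09 = 2.335 ft
Q = (1.486/n)·A·R^(2/3)·S^(1/2) = (1.486/0.012) × 63.25 × 2.335^(2/3) × 0.0016^(1/2) = 551.5 ft³/s

551 ft³/s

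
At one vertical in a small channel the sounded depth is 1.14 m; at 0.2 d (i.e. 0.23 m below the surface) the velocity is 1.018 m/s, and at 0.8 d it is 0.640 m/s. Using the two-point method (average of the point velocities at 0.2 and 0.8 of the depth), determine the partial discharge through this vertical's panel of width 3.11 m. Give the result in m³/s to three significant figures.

2.94 m³/s

v̄ = (1.018 + 0.640) / 2 = 0.8290 m/s
q = v̄ × d × w = 0.8290 × 1.14 × 3.11 = 2.939 m³/s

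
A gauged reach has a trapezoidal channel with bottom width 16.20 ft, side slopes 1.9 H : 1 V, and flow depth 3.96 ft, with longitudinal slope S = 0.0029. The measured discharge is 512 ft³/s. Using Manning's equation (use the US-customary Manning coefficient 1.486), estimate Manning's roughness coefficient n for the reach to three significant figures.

A = (b + z·y)·y = (16.20 + 1.9×3.96)×3.96 = 93.95 ft²
P = b + 2y√(1+z²) = 16.20 + 2×3.96×√(1+1.9²) = 33.20 ft
R = A/P = 93.95/33.20 = 2.829 ft
n = (1.486/Q)·A·R^(2/3)·S^(1/2) = (1.486/512) × 93.95 × 2.000 × 0.05385 = 0.02937

0.0294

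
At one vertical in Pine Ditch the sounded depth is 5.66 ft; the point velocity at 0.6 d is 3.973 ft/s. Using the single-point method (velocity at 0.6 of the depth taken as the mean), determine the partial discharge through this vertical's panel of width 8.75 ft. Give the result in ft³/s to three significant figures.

197 ft³/s

v̄ = v₀.₆ = 3.973 ft/s
q = v̄ × d × w = 3.973 × 5.66 × 8.75 = 196.8 ft³/s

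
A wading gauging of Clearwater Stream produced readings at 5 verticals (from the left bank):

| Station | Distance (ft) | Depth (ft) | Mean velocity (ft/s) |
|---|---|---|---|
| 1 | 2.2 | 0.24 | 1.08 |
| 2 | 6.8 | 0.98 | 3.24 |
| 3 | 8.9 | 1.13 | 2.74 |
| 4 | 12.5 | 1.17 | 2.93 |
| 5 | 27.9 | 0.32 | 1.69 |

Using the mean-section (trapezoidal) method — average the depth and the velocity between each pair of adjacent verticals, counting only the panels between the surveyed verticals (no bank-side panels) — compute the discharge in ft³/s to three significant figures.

50.9 ft³/s

Panel 1-2: Δb = 4.6 ft, d̄ = (0.24+0.98)/2 = 0.61, v̄ = (1.08+3.24)/2 = 2.16 → q = 4.6×0.61×2.16 = 6.061 ft³/s
Panel 2-3: Δb = 2.1 ft, d̄ = (0.98+1.13)/2 = 1.055, v̄ = (3.24+2.74)/2 = 2.99 → q = 2.1×1.055×2.99 = 6.624 ft³/s
Panel 3-4: Δb = 3.6 ft, d̄ = (1.13+1.17)/2 = 1.15, v̄ = (2.74+2.93)/2 = 2.835 → q = 3.6×1.15×2.835 = 11.74 ft³/s
Panel 4-5: Δb = 15.4 ft, d̄ = (1.17+0.32)/2 = 0.745, v̄ = (2.93+1.69)/2 = 2.31 → q = 15.4×0.745×2.31 = 26.50 ft³/s
Q = Σ q = 50.92 ft³/s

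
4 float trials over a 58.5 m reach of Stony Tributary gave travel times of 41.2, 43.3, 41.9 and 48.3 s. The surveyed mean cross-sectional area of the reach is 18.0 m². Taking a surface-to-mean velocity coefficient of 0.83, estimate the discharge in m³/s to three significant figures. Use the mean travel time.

20.0 m³/s

t̄ = (41.2 + 43.3 + 41.9 + 48.3) / 4 = 43.675 s
v_surface = L / t̄ = 58.5 / 43.675 = 1.339 m/s
v_mean = 0.83 × 1.339 = 1.112 m/s
Q = A × v_mean = 18.0 × 1.112 = 20.01 m³/s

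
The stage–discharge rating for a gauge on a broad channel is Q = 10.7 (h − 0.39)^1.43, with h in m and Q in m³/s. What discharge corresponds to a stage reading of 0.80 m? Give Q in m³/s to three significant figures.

2.99 m³/s

Q = 10.7 × (0.80 − 0.39)^1.43 = 10.7 × 0.41^1.43 = 2.990 m³/s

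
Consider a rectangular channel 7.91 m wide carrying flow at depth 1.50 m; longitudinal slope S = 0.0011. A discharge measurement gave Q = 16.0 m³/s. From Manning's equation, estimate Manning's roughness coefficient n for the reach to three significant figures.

0.0260

A = b·y = 7.91 × 1.50 = 11.87 m²
P = b + 2y = 7.91 + 2×1.50 = 10.91 m
R = A/P = 11.87/10.91 = 1.088 m
n = (1/Q)·A·R^(2/3)·S^(1/2) = (1/16.0) × 11.87 × 1.058 × 0.03317 = 0.02601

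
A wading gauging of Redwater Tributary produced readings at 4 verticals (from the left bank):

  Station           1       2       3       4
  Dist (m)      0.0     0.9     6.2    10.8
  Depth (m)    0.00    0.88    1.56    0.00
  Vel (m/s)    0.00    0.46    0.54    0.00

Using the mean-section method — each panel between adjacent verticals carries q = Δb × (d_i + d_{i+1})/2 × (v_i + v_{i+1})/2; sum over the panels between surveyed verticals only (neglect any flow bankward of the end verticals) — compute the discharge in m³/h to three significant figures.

15500 m³/h

Panel 1-2: Δb = 0.9 m, d̄ = (0.00+0.88)/2 = 0.44, v̄ = (0.00+0.46)/2 = 0.23 → q = 0.9×0.44×0.23 = 0.09108 m³/s
Panel 2-3: Δb = 5.3 m, d̄ = (0.88+1.56)/2 = 1.22, v̄ = (0.46+0.54)/2 = 0.5 → q = 5.3×1.22×0.5 = 3.233 m³/s
Panel 3-4: Δb = 4.6 m, d̄ = (1.56+0.00)/2 = 0.78, v̄ = (0.54+0.00)/2 = 0.27 → q = 4.6×0.78×0.27 = 0.9688 m³/s
Q = Σ q = 4.293 m³/s
= 4.293 × 3600 = 15450 m³/h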